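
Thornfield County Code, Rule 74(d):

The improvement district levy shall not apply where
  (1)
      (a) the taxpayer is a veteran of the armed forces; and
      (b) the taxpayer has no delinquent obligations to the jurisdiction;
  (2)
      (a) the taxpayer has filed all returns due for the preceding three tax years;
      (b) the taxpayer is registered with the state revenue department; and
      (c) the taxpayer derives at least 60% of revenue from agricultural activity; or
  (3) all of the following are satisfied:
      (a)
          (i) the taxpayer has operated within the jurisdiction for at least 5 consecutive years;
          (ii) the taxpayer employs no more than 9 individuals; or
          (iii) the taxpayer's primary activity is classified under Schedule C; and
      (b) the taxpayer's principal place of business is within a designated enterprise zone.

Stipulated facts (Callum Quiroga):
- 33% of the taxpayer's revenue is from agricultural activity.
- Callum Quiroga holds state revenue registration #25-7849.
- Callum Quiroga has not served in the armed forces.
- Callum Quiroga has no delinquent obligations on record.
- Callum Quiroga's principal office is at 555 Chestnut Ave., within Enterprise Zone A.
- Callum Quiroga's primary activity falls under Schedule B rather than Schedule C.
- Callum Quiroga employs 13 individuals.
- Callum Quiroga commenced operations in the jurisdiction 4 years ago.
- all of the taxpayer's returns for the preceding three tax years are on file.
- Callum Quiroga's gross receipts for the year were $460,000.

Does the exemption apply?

No — not exempt.

(a) veteran — not met.
(b) no delinquency — holds.
(1) = F AND T = false.
(a) returns current — met.
(b) state-registered — holds.
(c) ≥60% agricultural — not satisfied.
(2): T AND T AND F → false.
(i) ≥ 5 yrs in jurisdiction — not met.
(ii) ≤ 9 employees — not met.
(iii) Schedule C activity — not satisfied.
(a): F OR F OR F → false.
(b) in enterprise zone — holds.
(3): F AND T → false.
Overall: F OR F OR F → false.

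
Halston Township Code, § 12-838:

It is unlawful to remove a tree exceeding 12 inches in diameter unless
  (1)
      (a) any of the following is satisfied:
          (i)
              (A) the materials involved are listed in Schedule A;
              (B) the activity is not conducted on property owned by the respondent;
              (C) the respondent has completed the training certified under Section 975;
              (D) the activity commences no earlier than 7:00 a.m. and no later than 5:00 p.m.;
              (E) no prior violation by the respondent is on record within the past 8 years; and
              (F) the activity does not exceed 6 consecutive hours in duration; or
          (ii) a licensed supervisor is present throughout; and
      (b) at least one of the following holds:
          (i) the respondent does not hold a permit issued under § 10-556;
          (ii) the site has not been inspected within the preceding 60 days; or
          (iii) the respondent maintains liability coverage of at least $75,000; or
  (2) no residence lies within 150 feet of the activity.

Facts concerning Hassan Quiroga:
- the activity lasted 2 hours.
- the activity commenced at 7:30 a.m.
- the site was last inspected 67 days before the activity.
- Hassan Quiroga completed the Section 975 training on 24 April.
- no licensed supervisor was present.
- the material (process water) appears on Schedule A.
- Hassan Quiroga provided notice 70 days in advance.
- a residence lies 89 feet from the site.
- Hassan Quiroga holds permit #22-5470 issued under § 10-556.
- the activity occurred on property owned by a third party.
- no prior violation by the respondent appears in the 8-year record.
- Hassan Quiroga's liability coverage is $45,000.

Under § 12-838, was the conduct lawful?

(A) Schedule A material — satisfied.
(B) not (own property) — holds.
(C) training certified — satisfied.
(D) start within hours — satisfied.
(E) no prior violation — holds.
(F) ≤ 6 hrs duration — satisfied.
So (i) is satisfied (T AND T AND T AND T AND T AND T).
(ii) supervisor present — fails.
So (a) is satisfied (T OR F).
(i) not (holds permit) — fails.
(ii) not (site inspected) — met.
(iii) coverage ≥ $75,000 — fails.
(b) = F OR T OR F = true.
(1) = T AND T = true.
(2) no residence in 150 ft — not satisfied.
Overall: T OR F → true.

Yes — lawful.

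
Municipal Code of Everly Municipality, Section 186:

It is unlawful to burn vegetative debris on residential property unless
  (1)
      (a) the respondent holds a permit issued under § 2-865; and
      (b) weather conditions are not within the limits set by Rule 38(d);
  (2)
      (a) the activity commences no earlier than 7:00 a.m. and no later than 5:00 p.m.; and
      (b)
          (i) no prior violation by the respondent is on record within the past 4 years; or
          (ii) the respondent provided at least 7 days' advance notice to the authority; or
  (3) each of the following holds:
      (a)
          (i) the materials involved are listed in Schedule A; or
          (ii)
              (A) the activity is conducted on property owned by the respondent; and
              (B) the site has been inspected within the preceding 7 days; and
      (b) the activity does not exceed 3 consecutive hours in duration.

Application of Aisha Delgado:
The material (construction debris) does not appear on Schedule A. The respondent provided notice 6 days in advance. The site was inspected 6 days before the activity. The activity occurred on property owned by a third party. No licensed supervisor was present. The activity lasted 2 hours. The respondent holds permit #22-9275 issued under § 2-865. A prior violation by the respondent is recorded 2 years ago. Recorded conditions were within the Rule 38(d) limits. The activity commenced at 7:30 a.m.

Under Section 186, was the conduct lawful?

No — unlawful.

(a) holds permit — holds.
(b) not (weather ok) — not satisfied.
(1): T AND F → false.
(a) start within hours — met.
(i) no prior violation — not satisfied.
(ii) ≥7 days' notice — fails.
(b): F OR F → false.
So (2) is not satisfied (T AND F).
(i) Schedule A material — fails.
(A) own property — not satisfied.
(B) site inspected — satisfied.
(ii) = F AND T = false.
(a) = F OR F = false.
(b) ≤ 3 hrs duration — met.
(3) = F AND T = false.
Overall = F OR F OR F = false.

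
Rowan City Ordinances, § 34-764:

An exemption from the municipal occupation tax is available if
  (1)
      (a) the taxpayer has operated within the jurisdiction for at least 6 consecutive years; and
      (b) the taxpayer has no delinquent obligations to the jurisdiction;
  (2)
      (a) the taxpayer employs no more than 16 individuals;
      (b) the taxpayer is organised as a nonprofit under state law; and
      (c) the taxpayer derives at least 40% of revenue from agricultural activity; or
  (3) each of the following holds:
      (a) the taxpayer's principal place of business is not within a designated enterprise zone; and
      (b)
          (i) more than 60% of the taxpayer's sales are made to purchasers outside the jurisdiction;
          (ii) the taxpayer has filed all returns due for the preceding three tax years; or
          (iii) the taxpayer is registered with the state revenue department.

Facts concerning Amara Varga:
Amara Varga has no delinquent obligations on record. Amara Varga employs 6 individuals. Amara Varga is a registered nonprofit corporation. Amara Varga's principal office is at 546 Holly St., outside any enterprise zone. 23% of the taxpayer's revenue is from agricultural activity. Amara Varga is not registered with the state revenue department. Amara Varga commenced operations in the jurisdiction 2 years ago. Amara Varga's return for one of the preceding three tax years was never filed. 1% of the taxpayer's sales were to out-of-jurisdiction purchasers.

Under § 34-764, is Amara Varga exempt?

No — not exempt.

(a) ≥ 6 yrs in jurisdiction — not satisfied.
(b) no delinquency — satisfied.
(1) = F AND T = false.
(a) ≤ 16 employees — holds.
(b) nonprofit — satisfied.
(c) ≥40% agricultural — fails.
So (2) is not satisfied (T AND T AND F).
(a) not (in enterprise zone) — satisfied.
(i) >60% out-of-jur. sales — fails.
(ii) returns current — not satisfied.
(iii) state-registered — not met.
(b) = F OR F OR F = false.
So (3) is not satisfied (T AND F).
Overall = F OR F OR F = false.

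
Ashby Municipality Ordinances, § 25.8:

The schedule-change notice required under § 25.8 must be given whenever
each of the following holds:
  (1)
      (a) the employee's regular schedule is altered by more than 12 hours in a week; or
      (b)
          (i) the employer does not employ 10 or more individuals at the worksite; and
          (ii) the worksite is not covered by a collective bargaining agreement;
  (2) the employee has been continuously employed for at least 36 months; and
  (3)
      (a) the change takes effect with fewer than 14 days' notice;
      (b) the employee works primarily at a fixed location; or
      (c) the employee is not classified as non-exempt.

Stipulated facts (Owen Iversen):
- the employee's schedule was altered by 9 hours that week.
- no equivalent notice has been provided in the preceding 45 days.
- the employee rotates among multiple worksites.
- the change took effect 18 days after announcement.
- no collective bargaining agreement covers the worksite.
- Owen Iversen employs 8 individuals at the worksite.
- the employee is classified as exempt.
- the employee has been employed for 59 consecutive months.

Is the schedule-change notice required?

(a) schedule shift > 12h — not satisfied.
(i) not (≥ 10 at site) — holds.
(ii) no CBA — satisfied.
(b): T AND T → true.
(1): F OR T → true.
(2) tenure ≥ 36 mo. — met.
(a) < 14 days' notice — not met.
(b) fixed location — not satisfied.
(c) not (non-exempt) — holds.
So (3) is satisfied (F OR F OR T).
Overall = T AND T AND T = true.

Yes — required.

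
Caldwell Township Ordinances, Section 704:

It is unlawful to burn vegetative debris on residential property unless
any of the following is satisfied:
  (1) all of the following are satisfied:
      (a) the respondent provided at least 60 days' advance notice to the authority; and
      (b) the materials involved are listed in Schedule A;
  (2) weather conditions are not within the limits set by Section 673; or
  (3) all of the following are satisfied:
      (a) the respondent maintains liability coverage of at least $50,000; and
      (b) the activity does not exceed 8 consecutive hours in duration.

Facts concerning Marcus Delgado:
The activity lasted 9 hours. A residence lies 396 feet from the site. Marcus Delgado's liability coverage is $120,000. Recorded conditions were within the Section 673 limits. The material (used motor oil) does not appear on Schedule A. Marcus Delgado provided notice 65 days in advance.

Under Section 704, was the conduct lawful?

No — unlawful.

(a) ≥60 days' notice — satisfied.
(b) Schedule A material — fails.
So (1) is not satisfied (T AND F).
(2) not (weather ok) — not satisfied.
(a) coverage ≥ $50,000 — satisfied.
(b) ≤ 8 hrs duration — not met.
(3): T AND F → false.
So Overall is not satisfied (F OR F OR F).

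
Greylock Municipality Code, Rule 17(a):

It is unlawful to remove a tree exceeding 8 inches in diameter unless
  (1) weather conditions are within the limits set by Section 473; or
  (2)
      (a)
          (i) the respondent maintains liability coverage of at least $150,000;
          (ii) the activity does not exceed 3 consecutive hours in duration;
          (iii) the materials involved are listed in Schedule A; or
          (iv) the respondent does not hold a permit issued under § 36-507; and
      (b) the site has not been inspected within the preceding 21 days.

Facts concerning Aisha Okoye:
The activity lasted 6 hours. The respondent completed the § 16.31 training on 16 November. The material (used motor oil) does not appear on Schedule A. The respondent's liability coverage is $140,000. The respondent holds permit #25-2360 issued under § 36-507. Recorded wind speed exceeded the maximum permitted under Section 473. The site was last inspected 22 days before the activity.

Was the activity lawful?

No — unlawful.

(1) weather ok — not satisfied.
(i) coverage ≥ $150,000 — fails.
(ii) ≤ 3 hrs duration — not met.
(iii) Schedule A material — not satisfied.
(iv) not (holds permit) — fails.
(a): F OR F OR F OR F → false.
(b) not (site inspected) — satisfied.
(2) = F AND T = false.
Overall = F OR F = false.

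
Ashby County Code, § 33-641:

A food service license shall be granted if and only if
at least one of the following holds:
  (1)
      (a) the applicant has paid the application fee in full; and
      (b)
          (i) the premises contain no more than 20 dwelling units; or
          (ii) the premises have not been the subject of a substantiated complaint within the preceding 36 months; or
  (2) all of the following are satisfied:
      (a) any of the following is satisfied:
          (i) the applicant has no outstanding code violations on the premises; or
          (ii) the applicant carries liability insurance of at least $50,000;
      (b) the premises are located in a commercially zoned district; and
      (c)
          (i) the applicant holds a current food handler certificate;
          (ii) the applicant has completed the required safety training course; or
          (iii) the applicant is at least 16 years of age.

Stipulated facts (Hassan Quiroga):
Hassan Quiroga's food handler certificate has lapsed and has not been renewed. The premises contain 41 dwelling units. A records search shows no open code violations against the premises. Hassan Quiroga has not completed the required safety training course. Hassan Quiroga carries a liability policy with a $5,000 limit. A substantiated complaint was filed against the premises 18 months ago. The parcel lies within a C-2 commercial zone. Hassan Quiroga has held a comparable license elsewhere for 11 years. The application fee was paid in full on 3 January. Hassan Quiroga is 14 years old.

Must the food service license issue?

(a) fee paid — met.
(i) ≤ 20 units — not met.
(ii) no complaint in 36 mo. — fails.
(b): F OR F → false.
(1): T AND F → false.
(i) no code violations — met.
(ii) insurance ≥ $50,000 — fails.
So (a) is satisfied (T OR F).
(b) commercially zoned — satisfied.
(i) food handler cert. — fails.
(ii) safety training — not met.
(iii) age ≥ 16 — not satisfied.
(c) = F OR F OR F = false.
So (2) is not satisfied (T AND T AND F).
Overall = F OR F = false.

No — denied.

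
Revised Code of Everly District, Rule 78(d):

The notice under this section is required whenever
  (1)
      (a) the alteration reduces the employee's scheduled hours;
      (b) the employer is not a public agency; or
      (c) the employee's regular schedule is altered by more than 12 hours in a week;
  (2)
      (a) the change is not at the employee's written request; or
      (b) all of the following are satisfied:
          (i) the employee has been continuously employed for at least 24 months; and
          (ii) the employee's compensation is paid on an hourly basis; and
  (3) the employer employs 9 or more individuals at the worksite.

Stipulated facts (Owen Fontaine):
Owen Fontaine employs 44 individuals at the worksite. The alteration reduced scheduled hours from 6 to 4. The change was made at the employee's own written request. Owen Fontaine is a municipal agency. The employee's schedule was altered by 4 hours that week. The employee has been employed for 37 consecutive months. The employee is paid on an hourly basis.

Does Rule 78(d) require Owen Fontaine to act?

Yes — required.

(a) hours reduced — met.
(b) not (public agency) — not satisfied.
(c) schedule shift > 12h — not met.
(1) = T OR F OR F = true.
(a) not employee-requested — not met.
(i) tenure ≥ 24 mo. — met.
(ii) hourly-paid — met.
So (b) is satisfied (T AND T).
(2) = F OR T = true.
(3) ≥ 9 at site — satisfied.
So Overall is satisfied (T AND T AND T).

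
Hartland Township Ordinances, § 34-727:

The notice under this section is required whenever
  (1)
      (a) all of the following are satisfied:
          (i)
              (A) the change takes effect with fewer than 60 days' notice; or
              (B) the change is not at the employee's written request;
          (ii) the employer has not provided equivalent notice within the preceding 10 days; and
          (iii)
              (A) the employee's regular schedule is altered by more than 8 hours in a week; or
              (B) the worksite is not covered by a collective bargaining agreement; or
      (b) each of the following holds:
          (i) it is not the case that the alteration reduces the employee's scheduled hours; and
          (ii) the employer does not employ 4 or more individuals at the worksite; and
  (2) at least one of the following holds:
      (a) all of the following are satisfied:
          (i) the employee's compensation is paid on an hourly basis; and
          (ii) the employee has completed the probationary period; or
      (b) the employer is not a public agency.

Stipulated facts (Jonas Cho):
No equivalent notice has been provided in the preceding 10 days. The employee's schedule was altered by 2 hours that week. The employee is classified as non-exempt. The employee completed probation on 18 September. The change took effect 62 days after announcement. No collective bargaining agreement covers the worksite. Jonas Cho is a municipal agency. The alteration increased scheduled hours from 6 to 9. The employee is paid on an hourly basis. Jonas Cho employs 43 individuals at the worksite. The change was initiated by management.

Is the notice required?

Yes — required.

(A) < 60 days' notice — not met.
(B) not employee-requested — satisfied.
(i) = F OR T = true.
(ii) no recent notice — met.
(A) schedule shift > 8h — fails.
(B) no CBA — met.
So (iii) is satisfied (F OR T).
(a) = T AND T AND T = true.
(i) not (hours reduced) — satisfied.
(ii) not (≥ 4 at site) — not met.
(b): T AND F → false.
(1) = T OR F = true.
(i) hourly-paid — holds.
(ii) past probation — satisfied.
(a) = T AND T = true.
(b) not (public agency) — fails.
So (2) is satisfied (T OR F).
Overall: T AND T → true.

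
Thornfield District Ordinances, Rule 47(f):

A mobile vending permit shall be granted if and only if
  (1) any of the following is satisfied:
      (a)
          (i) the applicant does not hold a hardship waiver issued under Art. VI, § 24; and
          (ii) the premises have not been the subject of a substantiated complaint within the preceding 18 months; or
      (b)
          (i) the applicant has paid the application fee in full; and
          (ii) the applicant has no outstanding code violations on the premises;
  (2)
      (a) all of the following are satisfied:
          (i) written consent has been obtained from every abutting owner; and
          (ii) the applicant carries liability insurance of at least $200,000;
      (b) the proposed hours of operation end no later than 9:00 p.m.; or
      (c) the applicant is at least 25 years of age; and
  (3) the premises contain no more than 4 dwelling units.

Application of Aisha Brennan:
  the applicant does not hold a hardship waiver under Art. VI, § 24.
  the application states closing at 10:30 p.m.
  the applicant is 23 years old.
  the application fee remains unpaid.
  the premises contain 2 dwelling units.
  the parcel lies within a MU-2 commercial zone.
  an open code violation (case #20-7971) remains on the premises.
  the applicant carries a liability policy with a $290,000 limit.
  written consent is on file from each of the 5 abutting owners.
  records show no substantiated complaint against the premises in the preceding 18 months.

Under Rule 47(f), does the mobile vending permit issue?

Yes — granted.

(i) not (hardship waiver) — met.
(ii) no complaint in 18 mo. — holds.
(a): T AND T → true.
(i) fee paid — fails.
(ii) no code violations — fails.
(b): F AND F → false.
So (1) is satisfied (T OR F).
(i) all abutters consent — met.
(ii) insurance ≥ $200,000 — satisfied.
(a) = T AND T = true.
(b) closes by 9 p.m. — not met.
(c) age ≥ 25 — not satisfied.
So (2) is satisfied (T OR F OR F).
(3) ≤ 4 units — met.
Overall: T AND T AND T → true.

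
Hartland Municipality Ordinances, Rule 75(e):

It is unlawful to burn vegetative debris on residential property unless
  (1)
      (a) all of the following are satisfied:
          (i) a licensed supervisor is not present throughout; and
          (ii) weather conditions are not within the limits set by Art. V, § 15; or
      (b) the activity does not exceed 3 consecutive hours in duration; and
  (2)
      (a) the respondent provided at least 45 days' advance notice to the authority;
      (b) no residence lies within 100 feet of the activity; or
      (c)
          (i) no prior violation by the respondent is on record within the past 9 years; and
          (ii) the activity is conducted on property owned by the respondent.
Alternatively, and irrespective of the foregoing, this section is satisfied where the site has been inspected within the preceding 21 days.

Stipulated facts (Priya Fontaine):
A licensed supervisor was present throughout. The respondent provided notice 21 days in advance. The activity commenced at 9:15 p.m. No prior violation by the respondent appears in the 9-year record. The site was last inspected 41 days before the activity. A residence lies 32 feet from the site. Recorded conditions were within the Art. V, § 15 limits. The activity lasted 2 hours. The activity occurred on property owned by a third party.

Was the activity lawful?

No — unlawful.

(i) not (supervisor present) — not met.
(ii) not (weather ok) — not satisfied.
(a) = F AND F = false.
(b) ≤ 3 hrs duration — holds.
(1) = F OR T = true.
(a) ≥45 days' notice — not met.
(b) no residence in 100 ft — not met.
(i) no prior violation — satisfied.
(ii) own property — fails.
So (c) is not satisfied (T AND F).
(2): F OR F OR F → false.
Overall = T AND F = false.
Exception (site inspected) — not satisfied.
Result: main false OR exception false → false.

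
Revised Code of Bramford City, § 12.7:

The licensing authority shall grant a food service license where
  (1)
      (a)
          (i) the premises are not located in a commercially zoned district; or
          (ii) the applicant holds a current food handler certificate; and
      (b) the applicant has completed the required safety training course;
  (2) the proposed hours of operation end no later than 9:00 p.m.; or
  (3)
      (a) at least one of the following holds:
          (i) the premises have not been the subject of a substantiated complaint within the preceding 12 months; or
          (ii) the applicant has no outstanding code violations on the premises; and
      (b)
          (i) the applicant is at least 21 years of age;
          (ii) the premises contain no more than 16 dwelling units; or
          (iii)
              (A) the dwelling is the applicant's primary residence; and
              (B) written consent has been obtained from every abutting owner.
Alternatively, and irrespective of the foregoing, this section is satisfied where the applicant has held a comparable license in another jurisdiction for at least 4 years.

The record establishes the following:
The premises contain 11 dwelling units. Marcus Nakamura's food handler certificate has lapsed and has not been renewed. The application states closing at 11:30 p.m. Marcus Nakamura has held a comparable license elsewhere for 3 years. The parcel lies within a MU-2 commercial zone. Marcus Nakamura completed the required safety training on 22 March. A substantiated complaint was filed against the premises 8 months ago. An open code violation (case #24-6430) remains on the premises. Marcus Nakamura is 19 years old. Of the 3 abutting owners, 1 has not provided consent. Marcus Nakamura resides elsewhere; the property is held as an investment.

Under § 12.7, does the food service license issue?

No — denied.

(i) not (commercially zoned) — fails.
(ii) food handler cert. — not satisfied.
(a) = F OR F = false.
(b) safety training — met.
(1): F AND T → false.
(2) closes by 9 p.m. — not satisfied.
(i) no complaint in 12 mo. — not satisfied.
(ii) no code violations — not satisfied.
(a) = F OR F = false.
(i) age ≥ 21 — not satisfied.
(ii) ≤ 16 units — satisfied.
(A) primary residence — fails.
(B) all abutters consent — fails.
So (iii) is not satisfied (F AND F).
So (b) is satisfied (F OR T OR F).
So (3) is not satisfied (F AND T).
Overall: F OR F OR F → false.
Exception (prior license ≥ 4 yr) — not satisfied.
Result: main false OR exception false → false.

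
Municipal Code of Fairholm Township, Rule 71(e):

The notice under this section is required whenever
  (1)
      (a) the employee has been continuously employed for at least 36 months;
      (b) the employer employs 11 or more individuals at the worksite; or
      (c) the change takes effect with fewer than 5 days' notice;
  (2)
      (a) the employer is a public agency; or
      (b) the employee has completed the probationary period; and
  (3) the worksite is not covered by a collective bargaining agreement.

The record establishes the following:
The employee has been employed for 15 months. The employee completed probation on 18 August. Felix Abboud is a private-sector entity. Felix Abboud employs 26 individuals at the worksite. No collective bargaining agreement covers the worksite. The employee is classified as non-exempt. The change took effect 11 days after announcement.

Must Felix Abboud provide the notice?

Yes — required.

(a) tenure ≥ 36 mo. — not satisfied.
(b) ≥ 11 at site — met.
(c) < 5 days' notice — not satisfied.
So (1) is satisfied (F OR T OR F).
(a) public agency — fails.
(b) past probation — met.
(2) = F OR T = true.
(3) no CBA — met.
So Overall is satisfied (T AND T AND T).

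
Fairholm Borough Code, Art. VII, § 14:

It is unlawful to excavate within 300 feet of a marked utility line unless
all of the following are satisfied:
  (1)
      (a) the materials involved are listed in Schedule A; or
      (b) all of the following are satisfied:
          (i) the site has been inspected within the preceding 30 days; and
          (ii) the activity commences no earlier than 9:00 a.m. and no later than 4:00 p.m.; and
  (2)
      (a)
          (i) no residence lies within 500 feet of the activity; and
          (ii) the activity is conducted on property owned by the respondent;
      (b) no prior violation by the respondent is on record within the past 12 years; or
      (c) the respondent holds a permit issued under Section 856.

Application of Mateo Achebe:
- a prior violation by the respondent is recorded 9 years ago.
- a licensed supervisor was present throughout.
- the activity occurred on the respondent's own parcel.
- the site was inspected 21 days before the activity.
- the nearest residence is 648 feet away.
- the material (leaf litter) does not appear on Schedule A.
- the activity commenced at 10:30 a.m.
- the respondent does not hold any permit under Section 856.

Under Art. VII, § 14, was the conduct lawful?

(a) Schedule A material — not satisfied.
(i) site inspected — holds.
(ii) start within hours — satisfied.
(b): T AND T → true.
So (1) is satisfied (F OR T).
(i) no residence in 500 ft — holds.
(ii) own property — holds.
(a): T AND T → true.
(b) no prior violation — not satisfied.
(c) holds permit — not met.
(2) = T OR F OR F = true.
Overall: T AND T → true.

Yes — lawful.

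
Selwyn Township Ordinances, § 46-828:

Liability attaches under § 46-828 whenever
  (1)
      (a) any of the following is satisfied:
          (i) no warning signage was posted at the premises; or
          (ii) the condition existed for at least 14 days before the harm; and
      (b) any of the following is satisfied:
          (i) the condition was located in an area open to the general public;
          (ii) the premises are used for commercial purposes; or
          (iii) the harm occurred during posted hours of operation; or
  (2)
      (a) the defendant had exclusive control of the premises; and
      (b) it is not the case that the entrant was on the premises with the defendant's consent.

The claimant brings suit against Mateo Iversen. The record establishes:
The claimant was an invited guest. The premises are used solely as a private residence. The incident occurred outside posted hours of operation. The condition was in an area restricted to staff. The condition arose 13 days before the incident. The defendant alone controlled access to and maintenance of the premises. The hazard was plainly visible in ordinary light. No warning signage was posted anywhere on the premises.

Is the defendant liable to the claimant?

(i) no signage posted — satisfied.
(ii) condition ≥14 days old — not satisfied.
(a): T OR F → true.
(i) public area — fails.
(ii) commercial use — not satisfied.
(iii) during posted hours — fails.
(b): F OR F OR F → false.
(1) = T AND F = false.
(a) exclusive control — satisfied.
(b) not (consent to enter) — not met.
(2): T AND F → false.
Overall: F OR F → false.

No — not liable.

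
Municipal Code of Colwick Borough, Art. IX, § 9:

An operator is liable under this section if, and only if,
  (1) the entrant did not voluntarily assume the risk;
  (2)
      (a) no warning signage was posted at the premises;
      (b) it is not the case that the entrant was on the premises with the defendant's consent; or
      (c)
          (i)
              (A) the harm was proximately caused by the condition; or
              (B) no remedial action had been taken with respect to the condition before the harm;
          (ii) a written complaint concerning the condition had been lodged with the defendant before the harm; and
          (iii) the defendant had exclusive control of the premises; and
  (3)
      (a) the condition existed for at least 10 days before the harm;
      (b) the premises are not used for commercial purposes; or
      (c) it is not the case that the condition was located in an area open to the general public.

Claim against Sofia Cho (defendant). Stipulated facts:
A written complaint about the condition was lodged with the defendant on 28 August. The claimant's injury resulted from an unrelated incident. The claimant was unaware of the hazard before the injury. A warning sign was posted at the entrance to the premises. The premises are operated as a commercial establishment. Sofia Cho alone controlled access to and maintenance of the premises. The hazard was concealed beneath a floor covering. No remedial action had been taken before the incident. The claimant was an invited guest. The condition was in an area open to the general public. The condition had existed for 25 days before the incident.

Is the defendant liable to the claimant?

(1) no assumed risk — satisfied.
(a) no signage posted — not met.
(b) not (consent to enter) — not satisfied.
(A) proximate cause — not met.
(B) no remedial action — holds.
(i) = F OR T = true.
(ii) complaint lodged — holds.
(iii) exclusive control — met.
(c) = T AND T AND T = true.
(2): F OR F OR T → true.
(a) condition ≥10 days old — satisfied.
(b) not (commercial use) — not met.
(c) not (public area) — fails.
(3): T OR F OR F → true.
So Overall is satisfied (T AND T AND T).

Yes — liable.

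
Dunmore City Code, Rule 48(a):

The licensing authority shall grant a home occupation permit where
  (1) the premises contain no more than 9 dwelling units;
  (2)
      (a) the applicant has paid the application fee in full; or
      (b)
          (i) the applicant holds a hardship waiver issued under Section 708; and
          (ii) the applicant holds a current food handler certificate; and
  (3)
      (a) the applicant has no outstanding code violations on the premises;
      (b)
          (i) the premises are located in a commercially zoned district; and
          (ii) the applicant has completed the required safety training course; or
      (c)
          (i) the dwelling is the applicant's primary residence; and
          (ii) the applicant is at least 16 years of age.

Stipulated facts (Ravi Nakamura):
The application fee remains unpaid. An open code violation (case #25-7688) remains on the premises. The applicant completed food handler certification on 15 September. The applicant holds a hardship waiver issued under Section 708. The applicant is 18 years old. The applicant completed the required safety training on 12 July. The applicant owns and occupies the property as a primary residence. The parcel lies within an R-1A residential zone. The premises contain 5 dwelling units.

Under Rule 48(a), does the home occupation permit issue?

(1) ≤ 9 units — satisfied.
(a) fee paid — fails.
(i) hardship waiver — met.
(ii) food handler cert. — satisfied.
So (b) is satisfied (T AND T).
(2): F OR T → true.
(a) no code violations — fails.
(i) commercially zoned — fails.
(ii) safety training — satisfied.
(b) = F AND T = false.
(i) primary residence — satisfied.
(ii) age ≥ 16 — met.
(c) = T AND T = true.
(3) = F OR F OR T = true.
Overall: T AND T AND T → true.

Yes — granted.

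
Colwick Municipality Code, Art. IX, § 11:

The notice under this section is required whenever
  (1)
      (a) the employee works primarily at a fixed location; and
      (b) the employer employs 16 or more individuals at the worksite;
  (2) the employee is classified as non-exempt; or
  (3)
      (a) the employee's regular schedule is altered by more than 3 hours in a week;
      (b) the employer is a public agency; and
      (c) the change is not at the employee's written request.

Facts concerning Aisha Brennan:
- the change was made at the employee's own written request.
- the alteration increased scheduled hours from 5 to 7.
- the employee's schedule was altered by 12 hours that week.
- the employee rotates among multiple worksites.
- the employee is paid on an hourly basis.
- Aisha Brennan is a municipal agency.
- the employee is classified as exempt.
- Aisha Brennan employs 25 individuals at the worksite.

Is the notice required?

No — not required.

(a) fixed location — not satisfied.
(b) ≥ 16 at site — holds.
So (1) is not satisfied (F AND T).
(2) non-exempt — not met.
(a) schedule shift > 3h — met.
(b) public agency — satisfied.
(c) not employee-requested — not satisfied.
(3): T AND T AND F → false.
Overall: F OR F OR F → false.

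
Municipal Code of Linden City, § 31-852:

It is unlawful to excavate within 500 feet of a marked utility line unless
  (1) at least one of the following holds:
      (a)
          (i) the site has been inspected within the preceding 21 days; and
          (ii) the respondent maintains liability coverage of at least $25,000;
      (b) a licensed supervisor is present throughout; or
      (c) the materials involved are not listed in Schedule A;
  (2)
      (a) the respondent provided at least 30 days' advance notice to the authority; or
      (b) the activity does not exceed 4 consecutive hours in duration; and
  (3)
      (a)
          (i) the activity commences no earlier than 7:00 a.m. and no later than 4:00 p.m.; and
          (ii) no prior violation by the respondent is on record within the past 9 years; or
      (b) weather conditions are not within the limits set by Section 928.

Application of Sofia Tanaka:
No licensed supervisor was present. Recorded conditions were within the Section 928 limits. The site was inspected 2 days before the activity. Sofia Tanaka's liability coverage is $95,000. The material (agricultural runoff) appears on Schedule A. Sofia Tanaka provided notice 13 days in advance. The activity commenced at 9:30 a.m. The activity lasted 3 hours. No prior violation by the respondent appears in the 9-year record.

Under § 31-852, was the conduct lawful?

(i) site inspected — satisfied.
(ii) coverage ≥ $25,000 — satisfied.
(a) = T AND T = true.
(b) supervisor present — fails.
(c) not (Schedule A material) — not satisfied.
(1): T OR F OR F → true.
(a) ≥30 days' notice — not satisfied.
(b) ≤ 4 hrs duration — satisfied.
(2): F OR T → true.
(i) start within hours — satisfied.
(ii) no prior violation — satisfied.
(a) = T AND T = true.
(b) not (weather ok) — fails.
So (3) is satisfied (T OR F).
Overall = T AND T AND T = true.

Yes — lawful.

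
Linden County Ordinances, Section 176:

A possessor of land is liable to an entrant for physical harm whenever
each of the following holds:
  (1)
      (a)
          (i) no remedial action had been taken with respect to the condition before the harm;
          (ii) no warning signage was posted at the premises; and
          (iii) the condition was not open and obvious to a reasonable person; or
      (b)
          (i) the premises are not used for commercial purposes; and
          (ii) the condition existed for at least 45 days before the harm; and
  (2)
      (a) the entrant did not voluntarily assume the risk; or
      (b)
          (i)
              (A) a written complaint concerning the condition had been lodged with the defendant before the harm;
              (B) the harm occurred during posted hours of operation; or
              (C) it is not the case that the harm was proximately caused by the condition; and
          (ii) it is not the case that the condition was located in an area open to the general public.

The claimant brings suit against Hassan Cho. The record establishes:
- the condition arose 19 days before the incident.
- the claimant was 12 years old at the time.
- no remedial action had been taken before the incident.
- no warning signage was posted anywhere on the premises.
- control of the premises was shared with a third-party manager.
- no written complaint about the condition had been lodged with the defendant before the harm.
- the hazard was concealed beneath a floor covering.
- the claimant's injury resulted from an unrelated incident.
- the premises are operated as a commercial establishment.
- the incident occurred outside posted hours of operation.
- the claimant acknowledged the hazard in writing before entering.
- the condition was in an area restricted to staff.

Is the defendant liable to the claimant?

(i) no remedial action — met.
(ii) no signage posted — holds.
(iii) not open/obvious — satisfied.
(a) = T AND T AND T = true.
(i) not (commercial use) — fails.
(ii) condition ≥45 days old — not satisfied.
(b) = F AND F = false.
(1) = T OR F = true.
(a) no assumed risk — not satisfied.
(A) complaint lodged — not satisfied.
(B) during posted hours — fails.
(C) not (proximate cause) — satisfied.
(i) = F OR F OR T = true.
(ii) not (public area) — holds.
(b): T AND T → true.
So (2) is satisfied (F OR T).
So Overall is satisfied (T AND T).

Yes — liable.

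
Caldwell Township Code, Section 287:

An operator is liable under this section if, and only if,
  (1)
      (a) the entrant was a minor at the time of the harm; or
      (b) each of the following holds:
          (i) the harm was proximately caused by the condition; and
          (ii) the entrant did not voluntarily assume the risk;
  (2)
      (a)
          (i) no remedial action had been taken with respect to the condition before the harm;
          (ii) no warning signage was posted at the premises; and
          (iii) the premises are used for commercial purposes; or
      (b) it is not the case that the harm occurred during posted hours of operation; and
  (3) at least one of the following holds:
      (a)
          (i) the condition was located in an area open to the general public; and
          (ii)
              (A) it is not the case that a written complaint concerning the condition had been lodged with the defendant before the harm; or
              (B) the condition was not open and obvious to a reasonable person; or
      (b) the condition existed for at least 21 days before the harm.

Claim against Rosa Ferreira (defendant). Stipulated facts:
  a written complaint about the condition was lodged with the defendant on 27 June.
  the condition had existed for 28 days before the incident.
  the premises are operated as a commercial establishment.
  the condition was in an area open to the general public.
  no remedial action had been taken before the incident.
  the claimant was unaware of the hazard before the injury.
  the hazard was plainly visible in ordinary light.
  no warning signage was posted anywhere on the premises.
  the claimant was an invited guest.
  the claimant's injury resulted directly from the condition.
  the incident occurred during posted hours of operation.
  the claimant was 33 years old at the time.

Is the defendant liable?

(a) entrant a minor — not met.
(i) proximate cause — holds.
(ii) no assumed risk — holds.
(b) = T AND T = true.
So (1) is satisfied (F OR T).
(i) no remedial action — satisfied.
(ii) no signage posted — holds.
(iii) commercial use — holds.
So (a) is satisfied (T AND T AND T).
(b) not (during posted hours) — fails.
(2): T OR F → true.
(i) public area — satisfied.
(A) not (complaint lodged) — not met.
(B) not open/obvious — fails.
(ii): F OR F → false.
So (a) is not satisfied (T AND F).
(b) condition ≥21 days old — holds.
So (3) is satisfied (F OR T).
So Overall is satisfied (T AND T AND T).

Yes — liable.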